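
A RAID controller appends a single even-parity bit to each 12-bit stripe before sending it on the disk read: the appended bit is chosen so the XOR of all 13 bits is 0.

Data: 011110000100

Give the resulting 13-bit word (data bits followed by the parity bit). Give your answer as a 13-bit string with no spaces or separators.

XOR of the 12 data bits: 0⊕1⊕1⊕1⊕1⊕0⊕0⊕0⊕0⊕1⊕0⊕0 = 1
Parity bit = 1 (so all 13 bits XOR to 0).

0111100001001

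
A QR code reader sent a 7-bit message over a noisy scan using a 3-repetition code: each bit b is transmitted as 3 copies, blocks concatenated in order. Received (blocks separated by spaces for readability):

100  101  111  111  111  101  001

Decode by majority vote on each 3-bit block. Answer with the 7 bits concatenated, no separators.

Block 1 (100): 1 one → 0
Block 2 (101): 2 ones → 1
Block 3 (111): 3 ones → 1
Block 4 (111): 3 ones → 1
Block 5 (111): 3 ones → 1
Block 6 (101): 2 ones → 1
Block 7 (001): 1 one → 0

0111110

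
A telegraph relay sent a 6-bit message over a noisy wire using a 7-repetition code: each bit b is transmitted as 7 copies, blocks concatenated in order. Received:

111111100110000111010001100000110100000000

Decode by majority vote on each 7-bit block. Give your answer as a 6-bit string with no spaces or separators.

Block 1 (1111111): 7 ones → 1
Block 2 (0011000): 2 ones → 0
Block 3 (0111010): 4 ones → 1
Block 4 (0011000): 2 ones → 0
Block 5 (0011010): 3 ones → 0
Block 6 (0000000): 0 ones → 0

101000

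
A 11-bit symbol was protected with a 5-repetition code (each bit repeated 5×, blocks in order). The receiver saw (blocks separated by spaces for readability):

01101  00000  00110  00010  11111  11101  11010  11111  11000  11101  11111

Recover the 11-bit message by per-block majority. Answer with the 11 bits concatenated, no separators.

10001111011

Block 1 (01101): 3 ones → 1
Block 2 (00000): 0 ones → 0
Block 3 (00110): 2 ones → 0
Block 4 (00010): 1 one → 0
Block 5 (11111): 5 ones → 1
Block 6 (11101): 4 ones → 1
Block 7 (11010): 3 ones → 1
Block 8 (11111): 5 ones → 1
Block 9 (11000): 2 ones → 0
Block 10 (11101): 4 ones → 1
Block 11 (11111): 5 ones → 1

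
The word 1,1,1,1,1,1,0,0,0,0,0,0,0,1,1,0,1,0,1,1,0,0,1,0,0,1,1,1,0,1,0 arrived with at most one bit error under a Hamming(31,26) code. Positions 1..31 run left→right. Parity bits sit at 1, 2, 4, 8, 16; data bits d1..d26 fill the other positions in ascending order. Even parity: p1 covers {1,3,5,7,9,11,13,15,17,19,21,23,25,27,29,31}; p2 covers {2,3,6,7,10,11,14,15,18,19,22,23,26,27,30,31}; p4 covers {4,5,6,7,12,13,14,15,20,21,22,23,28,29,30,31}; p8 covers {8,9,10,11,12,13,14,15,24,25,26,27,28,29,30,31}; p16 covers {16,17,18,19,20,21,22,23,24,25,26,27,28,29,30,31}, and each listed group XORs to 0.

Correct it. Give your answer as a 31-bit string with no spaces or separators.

1110110000000110101100100111010

s1 (pos 1,3,5,7,9,11,13,15,17,19,21,23,25,27,29,31): 1⊕1⊕1⊕0⊕0⊕0⊕0⊕1⊕1⊕1⊕0⊕1⊕0⊕1⊕0⊕0 = 0
s2 (pos 2,3,6,7,10,11,14,15,18,19,22,23,26,27,30,31): 1⊕1⊕1⊕0⊕0⊕0⊕1⊕1⊕0⊕1⊕0⊕1⊕1⊕1⊕1⊕0 = 0
s4 (pos 4,5,6,7,12,13,14,15,20,21,22,23,28,29,30,31): 1⊕1⊕1⊕0⊕0⊕0⊕1⊕1⊕1⊕0⊕0⊕1⊕1⊕0⊕1⊕0 = 1
s8 (pos 8,9,10,11,12,13,14,15,24,25,26,27,28,29,30,31): 0⊕0⊕0⊕0⊕0⊕0⊕1⊕1⊕0⊕0⊕1⊕1⊕1⊕0⊕1⊕0 = 0
s16 (pos 16,17,18,19,20,21,22,23,24,25,26,27,28,29,30,31): 0⊕1⊕0⊕1⊕1⊕0⊕0⊕1⊕0⊕0⊕1⊕1⊕1⊕0⊕1⊕0 = 0
Syndrome s16…s1 = 00100 → error at position 4.
Flip position 4: 1111110000000110101100100111010 → 1110110000000110101100100111010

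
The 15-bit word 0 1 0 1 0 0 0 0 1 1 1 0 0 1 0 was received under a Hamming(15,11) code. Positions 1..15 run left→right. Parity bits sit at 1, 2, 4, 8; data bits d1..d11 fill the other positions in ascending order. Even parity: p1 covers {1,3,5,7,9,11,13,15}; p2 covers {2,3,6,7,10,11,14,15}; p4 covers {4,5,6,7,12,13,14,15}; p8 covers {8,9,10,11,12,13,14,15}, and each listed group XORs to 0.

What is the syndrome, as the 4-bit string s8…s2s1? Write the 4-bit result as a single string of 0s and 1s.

0000

s1 (pos 1,3,5,7,9,11,13,15): 0⊕0⊕0⊕0⊕1⊕1⊕0⊕0 = 0
s2 (pos 2,3,6,7,10,11,14,15): 1⊕0⊕0⊕0⊕1⊕1⊕1⊕0 = 0
s4 (pos 4,5,6,7,12,13,14,15): 1⊕0⊕0⊕0⊕0⊕0⊕1⊕0 = 0
s8 (pos 8,9,10,11,12,13,14,15): 0⊕1⊕1⊕1⊕0⊕0⊕1⊕0 = 0
Syndrome s8…s1 = 0000 → no error.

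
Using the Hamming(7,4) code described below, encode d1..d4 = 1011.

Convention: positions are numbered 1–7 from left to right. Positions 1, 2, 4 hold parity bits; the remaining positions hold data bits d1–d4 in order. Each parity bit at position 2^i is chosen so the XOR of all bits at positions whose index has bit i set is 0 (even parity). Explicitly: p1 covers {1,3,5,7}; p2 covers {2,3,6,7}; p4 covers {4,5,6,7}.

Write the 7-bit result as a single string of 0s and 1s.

Place data at non-parity positions: p1 p2 1 p4 0 1 1
p1 (pos 1,3,5,7): XOR of data positions = 1⊕0⊕1 = 0
p2 (pos 2,3,6,7): XOR of data positions = 1⊕1⊕1 = 1
p4 (pos 4,5,6,7): XOR of data positions = 0⊕1⊕1 = 0
Codeword: 0110011

0110011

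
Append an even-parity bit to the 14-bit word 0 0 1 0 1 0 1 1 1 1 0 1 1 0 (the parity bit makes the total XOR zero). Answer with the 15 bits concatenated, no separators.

001010111101100

XOR of the 14 data bits: 0⊕0⊕1⊕0⊕1⊕0⊕1⊕1⊕1⊕1⊕0⊕1⊕1⊕0 = 0
Parity bit = 0 (so all 15 bits XOR to 0).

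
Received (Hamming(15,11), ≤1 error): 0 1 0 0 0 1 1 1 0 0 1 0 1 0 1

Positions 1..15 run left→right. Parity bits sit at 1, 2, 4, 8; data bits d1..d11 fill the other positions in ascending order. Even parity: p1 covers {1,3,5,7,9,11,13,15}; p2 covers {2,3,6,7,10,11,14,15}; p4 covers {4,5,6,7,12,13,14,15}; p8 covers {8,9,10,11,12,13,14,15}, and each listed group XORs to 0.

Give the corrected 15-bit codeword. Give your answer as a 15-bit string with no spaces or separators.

s1 (pos 1,3,5,7,9,11,13,15): 0⊕0⊕0⊕1⊕0⊕1⊕1⊕1 = 0
s2 (pos 2,3,6,7,10,11,14,15): 1⊕0⊕1⊕1⊕0⊕1⊕0⊕1 = 1
s4 (pos 4,5,6,7,12,13,14,15): 0⊕0⊕1⊕1⊕0⊕1⊕0⊕1 = 0
s8 (pos 8,9,10,11,12,13,14,15): 1⊕0⊕0⊕1⊕0⊕1⊕0⊕1 = 0
Syndrome s8…s1 = 0010 → error at position 2.
Flip position 2: 010001110010101 → 000001110010101

000001110010101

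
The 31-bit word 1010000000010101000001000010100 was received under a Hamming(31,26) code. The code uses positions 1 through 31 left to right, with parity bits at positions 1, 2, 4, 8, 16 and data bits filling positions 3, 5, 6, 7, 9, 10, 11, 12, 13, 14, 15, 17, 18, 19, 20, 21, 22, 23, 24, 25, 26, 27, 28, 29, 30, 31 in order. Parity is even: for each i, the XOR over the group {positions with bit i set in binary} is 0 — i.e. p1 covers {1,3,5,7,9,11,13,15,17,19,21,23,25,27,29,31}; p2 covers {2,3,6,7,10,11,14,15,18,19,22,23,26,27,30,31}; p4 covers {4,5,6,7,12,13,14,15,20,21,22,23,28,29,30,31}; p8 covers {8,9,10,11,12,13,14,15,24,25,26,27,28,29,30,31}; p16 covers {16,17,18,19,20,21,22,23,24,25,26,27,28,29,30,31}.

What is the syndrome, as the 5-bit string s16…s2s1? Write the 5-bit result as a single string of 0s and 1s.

00000

s1 (pos 1,3,5,7,9,11,13,15,17,19,21,23,25,27,29,31): 1⊕1⊕0⊕0⊕0⊕0⊕0⊕0⊕0⊕0⊕0⊕0⊕0⊕1⊕1⊕0 = 0
s2 (pos 2,3,6,7,10,11,14,15,18,19,22,23,26,27,30,31): 0⊕1⊕0⊕0⊕0⊕0⊕1⊕0⊕0⊕0⊕1⊕0⊕0⊕1⊕0⊕0 = 0
s4 (pos 4,5,6,7,12,13,14,15,20,21,22,23,28,29,30,31): 0⊕0⊕0⊕0⊕1⊕0⊕1⊕0⊕0⊕0⊕1⊕0⊕0⊕1⊕0⊕0 = 0
s8 (pos 8,9,10,11,12,13,14,15,24,25,26,27,28,29,30,31): 0⊕0⊕0⊕0⊕1⊕0⊕1⊕0⊕0⊕0⊕0⊕1⊕0⊕1⊕0⊕0 = 0
s16 (pos 16,17,18,19,20,21,22,23,24,25,26,27,28,29,30,31): 1⊕0⊕0⊕0⊕0⊕0⊕1⊕0⊕0⊕0⊕0⊕1⊕0⊕1⊕0⊕0 = 0
Syndrome s16…s1 = 00000 → no error.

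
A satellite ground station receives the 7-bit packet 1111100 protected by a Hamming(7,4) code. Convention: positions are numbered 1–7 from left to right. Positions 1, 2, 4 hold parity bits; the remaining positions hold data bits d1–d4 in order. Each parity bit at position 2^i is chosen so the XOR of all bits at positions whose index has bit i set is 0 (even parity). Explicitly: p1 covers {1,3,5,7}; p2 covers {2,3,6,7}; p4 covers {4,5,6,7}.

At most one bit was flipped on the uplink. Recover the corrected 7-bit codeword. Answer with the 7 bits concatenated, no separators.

0111100

s1 (pos 1,3,5,7): 1⊕1⊕1⊕0 = 1
s2 (pos 2,3,6,7): 1⊕1⊕0⊕0 = 0
s4 (pos 4,5,6,7): 1⊕1⊕0⊕0 = 0
Syndrome s4…s1 = 001 → error at position 1.
Flip position 1: 1111100 → 0111100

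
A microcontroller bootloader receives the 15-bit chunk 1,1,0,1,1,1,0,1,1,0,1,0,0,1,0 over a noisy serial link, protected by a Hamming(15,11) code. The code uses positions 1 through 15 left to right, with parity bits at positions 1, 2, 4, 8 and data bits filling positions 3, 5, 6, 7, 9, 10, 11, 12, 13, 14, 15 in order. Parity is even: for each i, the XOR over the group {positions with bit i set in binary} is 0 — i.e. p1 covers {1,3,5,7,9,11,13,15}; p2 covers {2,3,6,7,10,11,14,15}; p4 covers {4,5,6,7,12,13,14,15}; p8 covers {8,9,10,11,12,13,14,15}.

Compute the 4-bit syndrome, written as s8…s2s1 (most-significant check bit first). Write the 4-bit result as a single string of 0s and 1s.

0000

s1 (pos 1,3,5,7,9,11,13,15): 1⊕0⊕1⊕0⊕1⊕1⊕0⊕0 = 0
s2 (pos 2,3,6,7,10,11,14,15): 1⊕0⊕1⊕0⊕0⊕1⊕1⊕0 = 0
s4 (pos 4,5,6,7,12,13,14,15): 1⊕1⊕1⊕0⊕0⊕0⊕1⊕0 = 0
s8 (pos 8,9,10,11,12,13,14,15): 1⊕1⊕0⊕1⊕0⊕0⊕1⊕0 = 0
Syndrome s8…s1 = 0000 → no error.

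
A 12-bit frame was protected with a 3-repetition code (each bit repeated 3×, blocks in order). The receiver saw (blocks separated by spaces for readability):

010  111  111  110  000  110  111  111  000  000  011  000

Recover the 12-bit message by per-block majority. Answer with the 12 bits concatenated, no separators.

Block 1 (010): 1 one → 0
Block 2 (111): 3 ones → 1
Block 3 (111): 3 ones → 1
Block 4 (110): 2 ones → 1
Block 5 (000): 0 ones → 0
Block 6 (110): 2 ones → 1
Block 7 (111): 3 ones → 1
Block 8 (111): 3 ones → 1
Block 9 (000): 0 ones → 0
Block 10 (000): 0 ones → 0
Block 11 (011): 2 ones → 1
Block 12 (000): 0 ones → 0

011101110010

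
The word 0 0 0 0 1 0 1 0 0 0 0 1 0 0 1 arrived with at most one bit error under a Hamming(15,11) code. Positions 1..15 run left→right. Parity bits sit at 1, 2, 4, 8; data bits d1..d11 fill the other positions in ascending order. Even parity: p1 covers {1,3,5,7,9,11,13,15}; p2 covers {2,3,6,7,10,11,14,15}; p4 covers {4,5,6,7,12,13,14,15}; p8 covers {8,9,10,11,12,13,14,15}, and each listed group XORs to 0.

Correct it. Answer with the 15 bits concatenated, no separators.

100010100001001

s1 (pos 1,3,5,7,9,11,13,15): 0⊕0⊕1⊕1⊕0⊕0⊕0⊕1 = 1
s2 (pos 2,3,6,7,10,11,14,15): 0⊕0⊕0⊕1⊕0⊕0⊕0⊕1 = 0
s4 (pos 4,5,6,7,12,13,14,15): 0⊕1⊕0⊕1⊕1⊕0⊕0⊕1 = 0
s8 (pos 8,9,10,11,12,13,14,15): 0⊕0⊕0⊕0⊕1⊕0⊕0⊕1 = 0
Syndrome s8…s1 = 0001 → error at position 1.
Flip position 1: 000010100001001 → 100010100001001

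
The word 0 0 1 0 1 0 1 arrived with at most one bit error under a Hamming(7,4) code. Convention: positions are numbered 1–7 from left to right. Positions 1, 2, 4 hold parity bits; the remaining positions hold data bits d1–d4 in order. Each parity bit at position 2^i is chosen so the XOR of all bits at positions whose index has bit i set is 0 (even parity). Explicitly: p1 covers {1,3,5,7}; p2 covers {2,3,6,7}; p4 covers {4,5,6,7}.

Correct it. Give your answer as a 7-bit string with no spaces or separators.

s1 (pos 1,3,5,7): 0⊕1⊕1⊕1 = 1
s2 (pos 2,3,6,7): 0⊕1⊕0⊕1 = 0
s4 (pos 4,5,6,7): 0⊕1⊕0⊕1 = 0
Syndrome s4…s1 = 001 → error at position 1.
Flip position 1: 0010101 → 1010101

1010101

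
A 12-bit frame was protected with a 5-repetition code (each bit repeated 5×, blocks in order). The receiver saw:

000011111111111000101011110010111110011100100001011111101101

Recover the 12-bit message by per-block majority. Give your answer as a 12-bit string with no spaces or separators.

Block 1 (00001): 1 one → 0
Block 2 (11111): 5 ones → 1
Block 3 (11111): 5 ones → 1
Block 4 (00010): 1 one → 0
Block 5 (10111): 4 ones → 1
Block 6 (10010): 2 ones → 0
Block 7 (11111): 5 ones → 1
Block 8 (00111): 3 ones → 1
Block 9 (00100): 1 one → 0
Block 10 (00101): 2 ones → 0
Block 11 (11111): 5 ones → 1
Block 12 (01101): 3 ones → 1

011010110011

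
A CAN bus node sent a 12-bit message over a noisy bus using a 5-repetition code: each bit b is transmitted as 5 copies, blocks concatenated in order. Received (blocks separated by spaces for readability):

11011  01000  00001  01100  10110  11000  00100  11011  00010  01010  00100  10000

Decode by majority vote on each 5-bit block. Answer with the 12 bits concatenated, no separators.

Block 1 (11011): 4 ones → 1
Block 2 (01000): 1 one → 0
Block 3 (00001): 1 one → 0
Block 4 (01100): 2 ones → 0
Block 5 (10110): 3 ones → 1
Block 6 (11000): 2 ones → 0
Block 7 (00100): 1 one → 0
Block 8 (11011): 4 ones → 1
Block 9 (00010): 1 one → 0
Block 10 (01010): 2 ones → 0
Block 11 (00100): 1 one → 0
Block 12 (10000): 1 one → 0

100010010000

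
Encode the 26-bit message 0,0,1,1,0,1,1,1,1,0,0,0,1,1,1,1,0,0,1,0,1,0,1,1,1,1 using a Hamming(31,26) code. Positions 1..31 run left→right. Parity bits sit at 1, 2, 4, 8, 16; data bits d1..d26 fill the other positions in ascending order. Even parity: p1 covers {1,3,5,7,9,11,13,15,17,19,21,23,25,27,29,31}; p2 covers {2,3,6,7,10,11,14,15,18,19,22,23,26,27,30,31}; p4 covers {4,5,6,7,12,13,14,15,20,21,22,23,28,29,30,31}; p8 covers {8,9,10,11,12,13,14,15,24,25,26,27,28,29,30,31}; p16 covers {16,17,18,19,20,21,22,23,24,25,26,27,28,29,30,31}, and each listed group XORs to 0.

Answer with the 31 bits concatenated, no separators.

Place data at non-parity positions: p1 p2 0 p4 0 1 1 p8 0 1 1 1 1 0 0 p16 0 1 1 1 1 0 0 1 0 1 0 1 1 1 1
p1 (pos 1,3,5,7,9,11,13,15,17,19,21,23,25,27,29,31): XOR of data positions = 0⊕0⊕1⊕0⊕1⊕1⊕0⊕0⊕1⊕1⊕0⊕0⊕0⊕1⊕1 = 1
p2 (pos 2,3,6,7,10,11,14,15,18,19,22,23,26,27,30,31): XOR of data positions = 0⊕1⊕1⊕1⊕1⊕0⊕0⊕1⊕1⊕0⊕0⊕1⊕0⊕1⊕1 = 1
p4 (pos 4,5,6,7,12,13,14,15,20,21,22,23,28,29,30,31): XOR of data positions = 0⊕1⊕1⊕1⊕1⊕0⊕0⊕1⊕1⊕0⊕0⊕1⊕1⊕1⊕1 = 0
p8 (pos 8,9,10,11,12,13,14,15,24,25,26,27,28,29,30,31): XOR of data positions = 0⊕1⊕1⊕1⊕1⊕0⊕0⊕1⊕0⊕1⊕0⊕1⊕1⊕1⊕1 = 0
p16 (pos 16,17,18,19,20,21,22,23,24,25,26,27,28,29,30,31): XOR of data positions = 0⊕1⊕1⊕1⊕1⊕0⊕0⊕1⊕0⊕1⊕0⊕1⊕1⊕1⊕1 = 0
Codeword: 1100011001111000011110010101111

1100011001111000011110010101111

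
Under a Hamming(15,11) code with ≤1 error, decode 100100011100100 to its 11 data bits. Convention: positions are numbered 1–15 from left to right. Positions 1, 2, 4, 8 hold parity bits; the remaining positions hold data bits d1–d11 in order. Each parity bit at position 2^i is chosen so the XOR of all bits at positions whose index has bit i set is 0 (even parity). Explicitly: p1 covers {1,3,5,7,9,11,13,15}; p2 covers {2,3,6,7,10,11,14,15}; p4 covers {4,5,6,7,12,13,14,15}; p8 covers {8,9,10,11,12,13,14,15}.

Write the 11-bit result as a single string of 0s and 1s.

s1 (pos 1,3,5,7,9,11,13,15): 1⊕0⊕0⊕0⊕1⊕0⊕1⊕0 = 1
s2 (pos 2,3,6,7,10,11,14,15): 0⊕0⊕0⊕0⊕1⊕0⊕0⊕0 = 1
s4 (pos 4,5,6,7,12,13,14,15): 1⊕0⊕0⊕0⊕0⊕1⊕0⊕0 = 0
s8 (pos 8,9,10,11,12,13,14,15): 1⊕1⊕1⊕0⊕0⊕1⊕0⊕0 = 0
Syndrome s8…s1 = 0011 → error at position 3.
Flip position 3: 100100011100100 → 101100011100100
Read data bits from positions 3,5,6,7,9,10,11,12,13,14,15: 10001100100

10001100100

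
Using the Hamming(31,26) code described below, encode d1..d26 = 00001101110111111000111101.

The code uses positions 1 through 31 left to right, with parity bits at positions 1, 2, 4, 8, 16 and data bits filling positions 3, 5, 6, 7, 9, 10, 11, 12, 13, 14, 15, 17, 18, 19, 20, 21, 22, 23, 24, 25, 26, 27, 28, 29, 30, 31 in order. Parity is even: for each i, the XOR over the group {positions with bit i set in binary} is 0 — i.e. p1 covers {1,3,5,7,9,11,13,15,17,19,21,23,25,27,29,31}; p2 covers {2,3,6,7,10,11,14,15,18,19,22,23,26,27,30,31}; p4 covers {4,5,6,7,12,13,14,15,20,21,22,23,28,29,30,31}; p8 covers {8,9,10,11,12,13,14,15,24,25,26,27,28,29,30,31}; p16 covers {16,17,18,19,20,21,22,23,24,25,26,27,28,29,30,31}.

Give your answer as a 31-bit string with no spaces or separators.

0001000011011101111111000111101

Place data at non-parity positions: p1 p2 0 p4 0 0 0 p8 1 1 0 1 1 1 0 p16 1 1 1 1 1 1 0 0 0 1 1 1 1 0 1
p1 (pos 1,3,5,7,9,11,13,15,17,19,21,23,25,27,29,31): XOR of data positions = 0⊕0⊕0⊕1⊕0⊕1⊕0⊕1⊕1⊕1⊕0⊕0⊕1⊕1⊕1 = 0
p2 (pos 2,3,6,7,10,11,14,15,18,19,22,23,26,27,30,31): XOR of data positions = 0⊕0⊕0⊕1⊕0⊕1⊕0⊕1⊕1⊕1⊕0⊕1⊕1⊕0⊕1 = 0
p4 (pos 4,5,6,7,12,13,14,15,20,21,22,23,28,29,30,31): XOR of data positions = 0⊕0⊕0⊕1⊕1⊕1⊕0⊕1⊕1⊕1⊕0⊕1⊕1⊕0⊕1 = 1
p8 (pos 8,9,10,11,12,13,14,15,24,25,26,27,28,29,30,31): XOR of data positions = 1⊕1⊕0⊕1⊕1⊕1⊕0⊕0⊕0⊕1⊕1⊕1⊕1⊕0⊕1 = 0
p16 (pos 16,17,18,19,20,21,22,23,24,25,26,27,28,29,30,31): XOR of data positions = 1⊕1⊕1⊕1⊕1⊕1⊕0⊕0⊕0⊕1⊕1⊕1⊕1⊕0⊕1 = 1
Codeword: 0001000011011101111111000111101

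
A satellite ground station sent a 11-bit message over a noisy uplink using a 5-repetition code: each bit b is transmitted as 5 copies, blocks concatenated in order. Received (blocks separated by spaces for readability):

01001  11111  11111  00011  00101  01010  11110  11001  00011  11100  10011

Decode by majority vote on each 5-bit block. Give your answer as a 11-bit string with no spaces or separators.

01100011011

Block 1 (01001): 2 ones → 0
Block 2 (11111): 5 ones → 1
Block 3 (11111): 5 ones → 1
Block 4 (00011): 2 ones → 0
Block 5 (00101): 2 ones → 0
Block 6 (01010): 2 ones → 0
Block 7 (11110): 4 ones → 1
Block 8 (11001): 3 ones → 1
Block 9 (00011): 2 ones → 0
Block 10 (11100): 3 ones → 1
Block 11 (10011): 3 ones → 1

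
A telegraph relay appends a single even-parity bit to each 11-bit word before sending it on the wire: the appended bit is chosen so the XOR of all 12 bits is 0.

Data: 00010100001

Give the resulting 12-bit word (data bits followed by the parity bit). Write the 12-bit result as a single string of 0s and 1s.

000101000011

XOR of the 11 data bits: 0⊕0⊕0⊕1⊕0⊕1⊕0⊕0⊕0⊕0⊕1 = 1
Parity bit = 1 (so all 12 bits XOR to 0).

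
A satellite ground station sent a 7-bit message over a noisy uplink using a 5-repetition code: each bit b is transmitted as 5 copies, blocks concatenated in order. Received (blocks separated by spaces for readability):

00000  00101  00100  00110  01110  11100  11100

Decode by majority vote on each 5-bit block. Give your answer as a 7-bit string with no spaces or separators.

0000111

Block 1 (00000): 0 ones → 0
Block 2 (00101): 2 ones → 0
Block 3 (00100): 1 one → 0
Block 4 (00110): 2 ones → 0
Block 5 (01110): 3 ones → 1
Block 6 (11100): 3 ones → 1
Block 7 (11100): 3 ones → 1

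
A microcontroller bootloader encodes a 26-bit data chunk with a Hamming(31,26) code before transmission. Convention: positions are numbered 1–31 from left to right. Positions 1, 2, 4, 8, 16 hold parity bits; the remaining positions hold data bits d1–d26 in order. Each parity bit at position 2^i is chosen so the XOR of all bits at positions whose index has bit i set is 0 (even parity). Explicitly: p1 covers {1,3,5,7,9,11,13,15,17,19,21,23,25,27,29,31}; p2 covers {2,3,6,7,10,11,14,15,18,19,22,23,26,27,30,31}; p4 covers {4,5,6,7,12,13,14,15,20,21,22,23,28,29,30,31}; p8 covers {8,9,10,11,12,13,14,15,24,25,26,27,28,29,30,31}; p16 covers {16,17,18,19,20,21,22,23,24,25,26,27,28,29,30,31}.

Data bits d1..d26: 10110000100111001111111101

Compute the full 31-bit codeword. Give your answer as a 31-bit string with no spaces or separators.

Place data at non-parity positions: p1 p2 1 p4 0 1 1 p8 0 0 0 0 1 0 0 p16 1 1 1 0 0 1 1 1 1 1 1 1 1 0 1
p1 (pos 1,3,5,7,9,11,13,15,17,19,21,23,25,27,29,31): XOR of data positions = 1⊕0⊕1⊕0⊕0⊕1⊕0⊕1⊕1⊕0⊕1⊕1⊕1⊕1⊕1 = 0
p2 (pos 2,3,6,7,10,11,14,15,18,19,22,23,26,27,30,31): XOR of data positions = 1⊕1⊕1⊕0⊕0⊕0⊕0⊕1⊕1⊕1⊕1⊕1⊕1⊕0⊕1 = 0
p4 (pos 4,5,6,7,12,13,14,15,20,21,22,23,28,29,30,31): XOR of data positions = 0⊕1⊕1⊕0⊕1⊕0⊕0⊕0⊕0⊕1⊕1⊕1⊕1⊕0⊕1 = 0
p8 (pos 8,9,10,11,12,13,14,15,24,25,26,27,28,29,30,31): XOR of data positions = 0⊕0⊕0⊕0⊕1⊕0⊕0⊕1⊕1⊕1⊕1⊕1⊕1⊕0⊕1 = 0
p16 (pos 16,17,18,19,20,21,22,23,24,25,26,27,28,29,30,31): XOR of data positions = 1⊕1⊕1⊕0⊕0⊕1⊕1⊕1⊕1⊕1⊕1⊕1⊕1⊕0⊕1 = 0
Codeword: 0010011000001000111001111111101

0010011000001000111001111111101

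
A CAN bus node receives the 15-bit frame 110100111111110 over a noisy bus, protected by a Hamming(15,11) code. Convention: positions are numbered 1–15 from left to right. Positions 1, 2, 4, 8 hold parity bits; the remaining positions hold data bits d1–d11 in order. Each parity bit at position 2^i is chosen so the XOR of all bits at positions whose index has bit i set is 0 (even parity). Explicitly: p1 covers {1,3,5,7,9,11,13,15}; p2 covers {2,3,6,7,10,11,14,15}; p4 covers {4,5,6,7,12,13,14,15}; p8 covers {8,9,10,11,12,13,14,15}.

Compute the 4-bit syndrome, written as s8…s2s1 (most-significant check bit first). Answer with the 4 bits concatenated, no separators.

1111

s1 (pos 1,3,5,7,9,11,13,15): 1⊕0⊕0⊕1⊕1⊕1⊕1⊕0 = 1
s2 (pos 2,3,6,7,10,11,14,15): 1⊕0⊕0⊕1⊕1⊕1⊕1⊕0 = 1
s4 (pos 4,5,6,7,12,13,14,15): 1⊕0⊕0⊕1⊕1⊕1⊕1⊕0 = 1
s8 (pos 8,9,10,11,12,13,14,15): 1⊕1⊕1⊕1⊕1⊕1⊕1⊕0 = 1
Syndrome s8…s1 = 1111 → error at position 15.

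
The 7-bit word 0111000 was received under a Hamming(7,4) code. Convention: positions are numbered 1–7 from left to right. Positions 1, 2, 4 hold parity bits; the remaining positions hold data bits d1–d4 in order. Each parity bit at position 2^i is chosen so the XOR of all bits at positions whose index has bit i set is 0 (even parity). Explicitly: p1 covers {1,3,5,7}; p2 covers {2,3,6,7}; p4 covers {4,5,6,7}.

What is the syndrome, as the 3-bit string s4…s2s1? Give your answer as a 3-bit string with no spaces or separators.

101

s1 (pos 1,3,5,7): 0⊕1⊕0⊕0 = 1
s2 (pos 2,3,6,7): 1⊕1⊕0⊕0 = 0
s4 (pos 4,5,6,7): 1⊕0⊕0⊕0 = 1
Syndrome s4…s1 = 101 → error at position 5.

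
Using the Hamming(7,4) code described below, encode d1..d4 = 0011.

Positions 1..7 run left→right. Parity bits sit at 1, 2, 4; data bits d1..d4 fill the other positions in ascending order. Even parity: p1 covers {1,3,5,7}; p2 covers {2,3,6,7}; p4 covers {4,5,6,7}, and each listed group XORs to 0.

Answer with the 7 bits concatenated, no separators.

Place data at non-parity positions: p1 p2 0 p4 0 1 1
p1 (pos 1,3,5,7): XOR of data positions = 0⊕0⊕1 = 1
p2 (pos 2,3,6,7): XOR of data positions = 0⊕1⊕1 = 0
p4 (pos 4,5,6,7): XOR of data positions = 0⊕1⊕1 = 0
Codeword: 1000011

1000011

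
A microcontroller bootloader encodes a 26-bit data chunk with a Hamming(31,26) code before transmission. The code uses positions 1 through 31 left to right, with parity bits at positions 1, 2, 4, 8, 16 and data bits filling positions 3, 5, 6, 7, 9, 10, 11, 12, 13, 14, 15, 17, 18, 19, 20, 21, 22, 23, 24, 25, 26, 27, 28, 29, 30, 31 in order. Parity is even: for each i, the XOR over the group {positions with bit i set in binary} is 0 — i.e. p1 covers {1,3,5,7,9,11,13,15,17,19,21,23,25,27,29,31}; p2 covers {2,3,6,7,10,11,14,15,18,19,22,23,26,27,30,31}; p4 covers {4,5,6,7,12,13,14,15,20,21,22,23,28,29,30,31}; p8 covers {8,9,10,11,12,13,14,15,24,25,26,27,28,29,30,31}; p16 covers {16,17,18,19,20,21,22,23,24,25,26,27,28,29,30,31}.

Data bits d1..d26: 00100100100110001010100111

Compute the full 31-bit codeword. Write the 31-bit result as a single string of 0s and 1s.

0100010101001000110001010100111

Place data at non-parity positions: p1 p2 0 p4 0 1 0 p8 0 1 0 0 1 0 0 p16 1 1 0 0 0 1 0 1 0 1 0 0 1 1 1
p1 (pos 1,3,5,7,9,11,13,15,17,19,21,23,25,27,29,31): XOR of data positions = 0⊕0⊕0⊕0⊕0⊕1⊕0⊕1⊕0⊕0⊕0⊕0⊕0⊕1⊕1 = 0
p2 (pos 2,3,6,7,10,11,14,15,18,19,22,23,26,27,30,31): XOR of data positions = 0⊕1⊕0⊕1⊕0⊕0⊕0⊕1⊕0⊕1⊕0⊕1⊕0⊕1⊕1 = 1
p4 (pos 4,5,6,7,12,13,14,15,20,21,22,23,28,29,30,31): XOR of data positions = 0⊕1⊕0⊕0⊕1⊕0⊕0⊕0⊕0⊕1⊕0⊕0⊕1⊕1⊕1 = 0
p8 (pos 8,9,10,11,12,13,14,15,24,25,26,27,28,29,30,31): XOR of data positions = 0⊕1⊕0⊕0⊕1⊕0⊕0⊕1⊕0⊕1⊕0⊕0⊕1⊕1⊕1 = 1
p16 (pos 16,17,18,19,20,21,22,23,24,25,26,27,28,29,30,31): XOR of data positions = 1⊕1⊕0⊕0⊕0⊕1⊕0⊕1⊕0⊕1⊕0⊕0⊕1⊕1⊕1 = 0
Codeword: 0100010101001000110001010100111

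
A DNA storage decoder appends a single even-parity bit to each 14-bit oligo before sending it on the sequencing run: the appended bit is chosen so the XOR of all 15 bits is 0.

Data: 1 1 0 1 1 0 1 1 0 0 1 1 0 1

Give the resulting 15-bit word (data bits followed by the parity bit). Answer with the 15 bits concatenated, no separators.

XOR of the 14 data bits: 1⊕1⊕0⊕1⊕1⊕0⊕1⊕1⊕0⊕0⊕1⊕1⊕0⊕1 = 1
Parity bit = 1 (so all 15 bits XOR to 0).

110110110011011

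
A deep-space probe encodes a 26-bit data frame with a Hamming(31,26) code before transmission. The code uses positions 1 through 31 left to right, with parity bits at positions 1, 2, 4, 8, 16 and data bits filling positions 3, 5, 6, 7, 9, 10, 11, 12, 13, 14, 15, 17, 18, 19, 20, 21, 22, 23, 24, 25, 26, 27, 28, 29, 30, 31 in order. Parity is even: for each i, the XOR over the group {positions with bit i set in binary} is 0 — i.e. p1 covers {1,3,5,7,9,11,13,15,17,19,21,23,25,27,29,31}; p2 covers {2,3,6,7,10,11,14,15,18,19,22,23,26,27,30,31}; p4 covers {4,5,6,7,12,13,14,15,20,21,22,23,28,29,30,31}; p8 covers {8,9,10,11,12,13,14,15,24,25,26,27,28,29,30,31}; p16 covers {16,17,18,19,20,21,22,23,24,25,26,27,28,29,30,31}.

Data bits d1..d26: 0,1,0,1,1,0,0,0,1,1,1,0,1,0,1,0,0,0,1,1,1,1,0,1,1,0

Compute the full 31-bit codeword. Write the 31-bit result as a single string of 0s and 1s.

Place data at non-parity positions: p1 p2 0 p4 1 0 1 p8 1 0 0 0 1 1 1 p16 0 1 0 1 0 0 0 1 1 1 1 0 1 1 0
p1 (pos 1,3,5,7,9,11,13,15,17,19,21,23,25,27,29,31): XOR of data positions = 0⊕1⊕1⊕1⊕0⊕1⊕1⊕0⊕0⊕0⊕0⊕1⊕1⊕1⊕0 = 0
p2 (pos 2,3,6,7,10,11,14,15,18,19,22,23,26,27,30,31): XOR of data positions = 0⊕0⊕1⊕0⊕0⊕1⊕1⊕1⊕0⊕0⊕0⊕1⊕1⊕1⊕0 = 1
p4 (pos 4,5,6,7,12,13,14,15,20,21,22,23,28,29,30,31): XOR of data positions = 1⊕0⊕1⊕0⊕1⊕1⊕1⊕1⊕0⊕0⊕0⊕0⊕1⊕1⊕0 = 0
p8 (pos 8,9,10,11,12,13,14,15,24,25,26,27,28,29,30,31): XOR of data positions = 1⊕0⊕0⊕0⊕1⊕1⊕1⊕1⊕1⊕1⊕1⊕0⊕1⊕1⊕0 = 0
p16 (pos 16,17,18,19,20,21,22,23,24,25,26,27,28,29,30,31): XOR of data positions = 0⊕1⊕0⊕1⊕0⊕0⊕0⊕1⊕1⊕1⊕1⊕0⊕1⊕1⊕0 = 0
Codeword: 0100101010001110010100011110110

0100101010001110010100011110110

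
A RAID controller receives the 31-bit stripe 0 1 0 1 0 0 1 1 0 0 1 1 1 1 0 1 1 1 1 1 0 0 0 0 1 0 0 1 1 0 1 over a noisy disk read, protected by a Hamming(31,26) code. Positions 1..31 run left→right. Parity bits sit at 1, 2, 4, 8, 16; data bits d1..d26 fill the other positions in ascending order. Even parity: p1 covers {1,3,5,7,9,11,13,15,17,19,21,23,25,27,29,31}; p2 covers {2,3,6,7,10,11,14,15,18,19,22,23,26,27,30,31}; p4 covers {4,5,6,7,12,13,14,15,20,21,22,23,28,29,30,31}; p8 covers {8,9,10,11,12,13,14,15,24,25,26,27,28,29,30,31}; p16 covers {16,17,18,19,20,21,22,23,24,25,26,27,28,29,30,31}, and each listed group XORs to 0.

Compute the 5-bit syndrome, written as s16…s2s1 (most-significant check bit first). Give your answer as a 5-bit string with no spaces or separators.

s1 (pos 1,3,5,7,9,11,13,15,17,19,21,23,25,27,29,31): 0⊕0⊕0⊕1⊕0⊕1⊕1⊕0⊕1⊕1⊕0⊕0⊕1⊕0⊕1⊕1 = 0
s2 (pos 2,3,6,7,10,11,14,15,18,19,22,23,26,27,30,31): 1⊕0⊕0⊕1⊕0⊕1⊕1⊕0⊕1⊕1⊕0⊕0⊕0⊕0⊕0⊕1 = 1
s4 (pos 4,5,6,7,12,13,14,15,20,21,22,23,28,29,30,31): 1⊕0⊕0⊕1⊕1⊕1⊕1⊕0⊕1⊕0⊕0⊕0⊕1⊕1⊕0⊕1 = 1
s8 (pos 8,9,10,11,12,13,14,15,24,25,26,27,28,29,30,31): 1⊕0⊕0⊕1⊕1⊕1⊕1⊕0⊕0⊕1⊕0⊕0⊕1⊕1⊕0⊕1 = 1
s16 (pos 16,17,18,19,20,21,22,23,24,25,26,27,28,29,30,31): 1⊕1⊕1⊕1⊕1⊕0⊕0⊕0⊕0⊕1⊕0⊕0⊕1⊕1⊕0⊕1 = 1
Syndrome s16…s1 = 11110 → error at position 30.

11110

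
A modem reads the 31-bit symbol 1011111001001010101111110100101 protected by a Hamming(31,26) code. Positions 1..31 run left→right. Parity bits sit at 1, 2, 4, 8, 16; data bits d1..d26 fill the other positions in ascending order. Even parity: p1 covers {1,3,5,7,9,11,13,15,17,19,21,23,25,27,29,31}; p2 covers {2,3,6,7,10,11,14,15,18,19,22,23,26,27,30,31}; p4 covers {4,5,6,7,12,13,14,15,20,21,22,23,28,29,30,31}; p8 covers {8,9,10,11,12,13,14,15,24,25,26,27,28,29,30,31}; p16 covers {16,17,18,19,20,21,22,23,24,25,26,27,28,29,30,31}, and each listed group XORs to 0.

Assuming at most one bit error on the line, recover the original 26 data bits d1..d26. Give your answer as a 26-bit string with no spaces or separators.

s1 (pos 1,3,5,7,9,11,13,15,17,19,21,23,25,27,29,31): 1⊕1⊕1⊕1⊕0⊕0⊕1⊕1⊕1⊕1⊕1⊕1⊕0⊕0⊕1⊕1 = 0
s2 (pos 2,3,6,7,10,11,14,15,18,19,22,23,26,27,30,31): 0⊕1⊕1⊕1⊕1⊕0⊕0⊕1⊕0⊕1⊕1⊕1⊕1⊕0⊕0⊕1 = 0
s4 (pos 4,5,6,7,12,13,14,15,20,21,22,23,28,29,30,31): 1⊕1⊕1⊕1⊕0⊕1⊕0⊕1⊕1⊕1⊕1⊕1⊕0⊕1⊕0⊕1 = 0
s8 (pos 8,9,10,11,12,13,14,15,24,25,26,27,28,29,30,31): 0⊕0⊕1⊕0⊕0⊕1⊕0⊕1⊕1⊕0⊕1⊕0⊕0⊕1⊕0⊕1 = 1
s16 (pos 16,17,18,19,20,21,22,23,24,25,26,27,28,29,30,31): 0⊕1⊕0⊕1⊕1⊕1⊕1⊕1⊕1⊕0⊕1⊕0⊕0⊕1⊕0⊕1 = 0
Syndrome s16…s1 = 01000 → error at position 8.
Flip position 8: 1011111001001010101111110100101 → 1011111101001010101111110100101
Read data bits from positions 3,5,6,7,9,10,11,12,13,14,15,17,18,19,20,21,22,23,24,25,26,27,28,29,30,31: 11110100101101111110100101

11110100101101111110100101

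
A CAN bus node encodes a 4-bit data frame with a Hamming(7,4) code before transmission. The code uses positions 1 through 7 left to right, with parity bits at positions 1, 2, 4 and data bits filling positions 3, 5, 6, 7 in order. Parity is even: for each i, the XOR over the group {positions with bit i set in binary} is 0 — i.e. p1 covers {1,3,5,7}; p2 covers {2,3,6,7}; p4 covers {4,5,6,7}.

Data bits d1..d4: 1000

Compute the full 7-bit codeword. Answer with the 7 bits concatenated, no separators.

Place data at non-parity positions: p1 p2 1 p4 0 0 0
p1 (pos 1,3,5,7): XOR of data positions = 1⊕0⊕0 = 1
p2 (pos 2,3,6,7): XOR of data positions = 1⊕0⊕0 = 1
p4 (pos 4,5,6,7): XOR of data positions = 0⊕0⊕0 = 0
Codeword: 1110000

1110000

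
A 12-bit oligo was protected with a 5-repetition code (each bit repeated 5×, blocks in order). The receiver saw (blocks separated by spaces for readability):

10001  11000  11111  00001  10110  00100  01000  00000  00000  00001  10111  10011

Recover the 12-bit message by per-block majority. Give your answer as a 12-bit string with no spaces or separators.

001010000011

Block 1 (10001): 2 ones → 0
Block 2 (11000): 2 ones → 0
Block 3 (11111): 5 ones → 1
Block 4 (00001): 1 one → 0
Block 5 (10110): 3 ones → 1
Block 6 (00100): 1 one → 0
Block 7 (01000): 1 one → 0
Block 8 (00000): 0 ones → 0
Block 9 (00000): 0 ones → 0
Block 10 (00001): 1 one → 0
Block 11 (10111): 4 ones → 1
Block 12 (10011): 3 ones → 1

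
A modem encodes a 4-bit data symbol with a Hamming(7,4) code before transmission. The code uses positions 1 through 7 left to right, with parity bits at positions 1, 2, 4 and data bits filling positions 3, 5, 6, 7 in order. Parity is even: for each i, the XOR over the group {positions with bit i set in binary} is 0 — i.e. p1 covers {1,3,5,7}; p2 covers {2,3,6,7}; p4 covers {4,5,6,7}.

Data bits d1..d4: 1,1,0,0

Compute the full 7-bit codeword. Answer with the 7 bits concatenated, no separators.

Place data at non-parity positions: p1 p2 1 p4 1 0 0
p1 (pos 1,3,5,7): XOR of data positions = 1⊕1⊕0 = 0
p2 (pos 2,3,6,7): XOR of data positions = 1⊕0⊕0 = 1
p4 (pos 4,5,6,7): XOR of data positions = 1⊕0⊕0 = 1
Codeword: 0111100

0111100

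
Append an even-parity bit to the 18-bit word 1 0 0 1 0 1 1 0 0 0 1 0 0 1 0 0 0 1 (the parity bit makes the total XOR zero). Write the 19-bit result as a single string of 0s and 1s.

1001011000100100011

XOR of the 18 data bits: 1⊕0⊕0⊕1⊕0⊕1⊕1⊕0⊕0⊕0⊕1⊕0⊕0⊕1⊕0⊕0⊕0⊕1 = 1
Parity bit = 1 (so all 19 bits XOR to 0).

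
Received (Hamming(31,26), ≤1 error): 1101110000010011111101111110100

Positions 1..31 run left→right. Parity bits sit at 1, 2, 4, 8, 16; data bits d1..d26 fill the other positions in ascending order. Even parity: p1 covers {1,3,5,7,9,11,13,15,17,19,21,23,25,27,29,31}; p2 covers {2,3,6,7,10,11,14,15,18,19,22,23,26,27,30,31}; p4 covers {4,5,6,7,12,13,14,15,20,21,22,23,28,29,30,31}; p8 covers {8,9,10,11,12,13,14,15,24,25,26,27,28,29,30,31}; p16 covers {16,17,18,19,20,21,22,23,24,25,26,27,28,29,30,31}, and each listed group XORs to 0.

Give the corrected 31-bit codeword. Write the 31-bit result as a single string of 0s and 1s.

s1 (pos 1,3,5,7,9,11,13,15,17,19,21,23,25,27,29,31): 1⊕0⊕1⊕0⊕0⊕0⊕0⊕1⊕1⊕1⊕0⊕1⊕1⊕1⊕1⊕0 = 1
s2 (pos 2,3,6,7,10,11,14,15,18,19,22,23,26,27,30,31): 1⊕0⊕1⊕0⊕0⊕0⊕0⊕1⊕1⊕1⊕1⊕1⊕1⊕1⊕0⊕0 = 1
s4 (pos 4,5,6,7,12,13,14,15,20,21,22,23,28,29,30,31): 1⊕1⊕1⊕0⊕1⊕0⊕0⊕1⊕1⊕0⊕1⊕1⊕0⊕1⊕0⊕0 = 1
s8 (pos 8,9,10,11,12,13,14,15,24,25,26,27,28,29,30,31): 0⊕0⊕0⊕0⊕1⊕0⊕0⊕1⊕1⊕1⊕1⊕1⊕0⊕1⊕0⊕0 = 1
s16 (pos 16,17,18,19,20,21,22,23,24,25,26,27,28,29,30,31): 1⊕1⊕1⊕1⊕1⊕0⊕1⊕1⊕1⊕1⊕1⊕1⊕0⊕1⊕0⊕0 = 0
Syndrome s16…s1 = 01111 → error at position 15.
Flip position 15: 1101110000010011111101111110100 → 1101110000010001111101111110100

1101110000010001111101111110100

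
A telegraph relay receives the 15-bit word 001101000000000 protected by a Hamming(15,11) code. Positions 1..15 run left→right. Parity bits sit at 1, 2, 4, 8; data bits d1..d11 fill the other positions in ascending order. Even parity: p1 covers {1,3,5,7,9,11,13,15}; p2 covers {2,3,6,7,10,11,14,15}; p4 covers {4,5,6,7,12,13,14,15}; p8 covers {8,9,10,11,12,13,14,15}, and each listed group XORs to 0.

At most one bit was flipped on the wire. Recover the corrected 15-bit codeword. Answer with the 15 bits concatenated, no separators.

s1 (pos 1,3,5,7,9,11,13,15): 0⊕1⊕0⊕0⊕0⊕0⊕0⊕0 = 1
s2 (pos 2,3,6,7,10,11,14,15): 0⊕1⊕1⊕0⊕0⊕0⊕0⊕0 = 0
s4 (pos 4,5,6,7,12,13,14,15): 1⊕0⊕1⊕0⊕0⊕0⊕0⊕0 = 0
s8 (pos 8,9,10,11,12,13,14,15): 0⊕0⊕0⊕0⊕0⊕0⊕0⊕0 = 0
Syndrome s8…s1 = 0001 → error at position 1.
Flip position 1: 001101000000000 → 101101000000000

101101000000000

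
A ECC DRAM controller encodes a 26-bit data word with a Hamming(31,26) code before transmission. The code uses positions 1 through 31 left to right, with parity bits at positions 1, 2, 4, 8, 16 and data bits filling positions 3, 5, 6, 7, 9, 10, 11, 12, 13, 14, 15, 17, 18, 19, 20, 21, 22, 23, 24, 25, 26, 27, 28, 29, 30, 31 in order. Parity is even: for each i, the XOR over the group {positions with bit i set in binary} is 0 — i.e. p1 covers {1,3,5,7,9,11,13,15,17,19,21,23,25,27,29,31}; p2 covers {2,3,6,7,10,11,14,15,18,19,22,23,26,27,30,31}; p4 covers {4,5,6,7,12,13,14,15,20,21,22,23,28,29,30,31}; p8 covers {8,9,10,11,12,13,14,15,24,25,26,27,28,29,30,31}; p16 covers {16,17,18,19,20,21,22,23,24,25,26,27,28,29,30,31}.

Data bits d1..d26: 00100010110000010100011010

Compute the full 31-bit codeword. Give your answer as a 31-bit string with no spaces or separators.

1001010000101101000010100011010

Place data at non-parity positions: p1 p2 0 p4 0 1 0 p8 0 0 1 0 1 1 0 p16 0 0 0 0 1 0 1 0 0 0 1 1 0 1 0
p1 (pos 1,3,5,7,9,11,13,15,17,19,21,23,25,27,29,31): XOR of data positions = 0⊕0⊕0⊕0⊕1⊕1⊕0⊕0⊕0⊕1⊕1⊕0⊕1⊕0⊕0 = 1
p2 (pos 2,3,6,7,10,11,14,15,18,19,22,23,26,27,30,31): XOR of data positions = 0⊕1⊕0⊕0⊕1⊕1⊕0⊕0⊕0⊕0⊕1⊕0⊕1⊕1⊕0 = 0
p4 (pos 4,5,6,7,12,13,14,15,20,21,22,23,28,29,30,31): XOR of data positions = 0⊕1⊕0⊕0⊕1⊕1⊕0⊕0⊕1⊕0⊕1⊕1⊕0⊕1⊕0 = 1
p8 (pos 8,9,10,11,12,13,14,15,24,25,26,27,28,29,30,31): XOR of data positions = 0⊕0⊕1⊕0⊕1⊕1⊕0⊕0⊕0⊕0⊕1⊕1⊕0⊕1⊕0 = 0
p16 (pos 16,17,18,19,20,21,22,23,24,25,26,27,28,29,30,31): XOR of data positions = 0⊕0⊕0⊕0⊕1⊕0⊕1⊕0⊕0⊕0⊕1⊕1⊕0⊕1⊕0 = 1
Codeword: 1001010000101101000010100011010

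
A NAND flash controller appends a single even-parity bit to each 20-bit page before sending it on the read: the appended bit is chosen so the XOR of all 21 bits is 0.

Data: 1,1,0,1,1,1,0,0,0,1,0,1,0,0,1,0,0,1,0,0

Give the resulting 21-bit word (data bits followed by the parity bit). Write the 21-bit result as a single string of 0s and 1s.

XOR of the 20 data bits: 1⊕1⊕0⊕1⊕1⊕1⊕0⊕0⊕0⊕1⊕0⊕1⊕0⊕0⊕1⊕0⊕0⊕1⊕0⊕0 = 1
Parity bit = 1 (so all 21 bits XOR to 0).

110111000101001001001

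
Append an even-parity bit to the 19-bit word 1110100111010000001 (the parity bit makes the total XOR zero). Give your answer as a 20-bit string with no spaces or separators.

11101001110100000011

XOR of the 19 data bits: 1⊕1⊕1⊕0⊕1⊕0⊕0⊕1⊕1⊕1⊕0⊕1⊕0⊕0⊕0⊕0⊕0⊕0⊕1 = 1
Parity bit = 1 (so all 20 bits XOR to 0).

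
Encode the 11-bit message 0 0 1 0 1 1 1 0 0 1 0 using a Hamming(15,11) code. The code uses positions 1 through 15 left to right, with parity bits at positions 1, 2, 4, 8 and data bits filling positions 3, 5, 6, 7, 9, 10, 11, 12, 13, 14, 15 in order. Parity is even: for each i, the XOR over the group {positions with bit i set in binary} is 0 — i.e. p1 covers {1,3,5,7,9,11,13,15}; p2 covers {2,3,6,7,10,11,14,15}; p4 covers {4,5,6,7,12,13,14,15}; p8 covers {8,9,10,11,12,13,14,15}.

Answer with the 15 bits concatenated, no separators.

000001001110010

Place data at non-parity positions: p1 p2 0 p4 0 1 0 p8 1 1 1 0 0 1 0
p1 (pos 1,3,5,7,9,11,13,15): XOR of data positions = 0⊕0⊕0⊕1⊕1⊕0⊕0 = 0
p2 (pos 2,3,6,7,10,11,14,15): XOR of data positions = 0⊕1⊕0⊕1⊕1⊕1⊕0 = 0
p4 (pos 4,5,6,7,12,13,14,15): XOR of data positions = 0⊕1⊕0⊕0⊕0⊕1⊕0 = 0
p8 (pos 8,9,10,11,12,13,14,15): XOR of data positions = 1⊕1⊕1⊕0⊕0⊕1⊕0 = 0
Codeword: 000001001110010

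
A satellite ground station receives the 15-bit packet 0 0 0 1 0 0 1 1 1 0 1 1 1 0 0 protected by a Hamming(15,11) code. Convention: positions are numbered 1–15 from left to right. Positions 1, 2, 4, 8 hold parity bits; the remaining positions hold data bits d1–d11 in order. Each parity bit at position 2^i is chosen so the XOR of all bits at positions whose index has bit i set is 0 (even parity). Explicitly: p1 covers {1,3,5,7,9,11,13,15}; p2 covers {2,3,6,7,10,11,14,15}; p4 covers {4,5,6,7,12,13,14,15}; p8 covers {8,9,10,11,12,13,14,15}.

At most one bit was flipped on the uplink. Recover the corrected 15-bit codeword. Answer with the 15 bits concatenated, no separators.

000100101011100

s1 (pos 1,3,5,7,9,11,13,15): 0⊕0⊕0⊕1⊕1⊕1⊕1⊕0 = 0
s2 (pos 2,3,6,7,10,11,14,15): 0⊕0⊕0⊕1⊕0⊕1⊕0⊕0 = 0
s4 (pos 4,5,6,7,12,13,14,15): 1⊕0⊕0⊕1⊕1⊕1⊕0⊕0 = 0
s8 (pos 8,9,10,11,12,13,14,15): 1⊕1⊕0⊕1⊕1⊕1⊕0⊕0 = 1
Syndrome s8…s1 = 1000 → error at position 8.
Flip position 8: 000100111011100 → 000100101011100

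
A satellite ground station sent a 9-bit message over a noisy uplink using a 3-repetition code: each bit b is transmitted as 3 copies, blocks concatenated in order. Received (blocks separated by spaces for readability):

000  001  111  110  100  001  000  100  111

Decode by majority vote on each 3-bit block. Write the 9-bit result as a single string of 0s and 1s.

001100001

Block 1 (000): 0 ones → 0
Block 2 (001): 1 one → 0
Block 3 (111): 3 ones → 1
Block 4 (110): 2 ones → 1
Block 5 (100): 1 one → 0
Block 6 (001): 1 one → 0
Block 7 (000): 0 ones → 0
Block 8 (100): 1 one → 0
Block 9 (111): 3 ones → 1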